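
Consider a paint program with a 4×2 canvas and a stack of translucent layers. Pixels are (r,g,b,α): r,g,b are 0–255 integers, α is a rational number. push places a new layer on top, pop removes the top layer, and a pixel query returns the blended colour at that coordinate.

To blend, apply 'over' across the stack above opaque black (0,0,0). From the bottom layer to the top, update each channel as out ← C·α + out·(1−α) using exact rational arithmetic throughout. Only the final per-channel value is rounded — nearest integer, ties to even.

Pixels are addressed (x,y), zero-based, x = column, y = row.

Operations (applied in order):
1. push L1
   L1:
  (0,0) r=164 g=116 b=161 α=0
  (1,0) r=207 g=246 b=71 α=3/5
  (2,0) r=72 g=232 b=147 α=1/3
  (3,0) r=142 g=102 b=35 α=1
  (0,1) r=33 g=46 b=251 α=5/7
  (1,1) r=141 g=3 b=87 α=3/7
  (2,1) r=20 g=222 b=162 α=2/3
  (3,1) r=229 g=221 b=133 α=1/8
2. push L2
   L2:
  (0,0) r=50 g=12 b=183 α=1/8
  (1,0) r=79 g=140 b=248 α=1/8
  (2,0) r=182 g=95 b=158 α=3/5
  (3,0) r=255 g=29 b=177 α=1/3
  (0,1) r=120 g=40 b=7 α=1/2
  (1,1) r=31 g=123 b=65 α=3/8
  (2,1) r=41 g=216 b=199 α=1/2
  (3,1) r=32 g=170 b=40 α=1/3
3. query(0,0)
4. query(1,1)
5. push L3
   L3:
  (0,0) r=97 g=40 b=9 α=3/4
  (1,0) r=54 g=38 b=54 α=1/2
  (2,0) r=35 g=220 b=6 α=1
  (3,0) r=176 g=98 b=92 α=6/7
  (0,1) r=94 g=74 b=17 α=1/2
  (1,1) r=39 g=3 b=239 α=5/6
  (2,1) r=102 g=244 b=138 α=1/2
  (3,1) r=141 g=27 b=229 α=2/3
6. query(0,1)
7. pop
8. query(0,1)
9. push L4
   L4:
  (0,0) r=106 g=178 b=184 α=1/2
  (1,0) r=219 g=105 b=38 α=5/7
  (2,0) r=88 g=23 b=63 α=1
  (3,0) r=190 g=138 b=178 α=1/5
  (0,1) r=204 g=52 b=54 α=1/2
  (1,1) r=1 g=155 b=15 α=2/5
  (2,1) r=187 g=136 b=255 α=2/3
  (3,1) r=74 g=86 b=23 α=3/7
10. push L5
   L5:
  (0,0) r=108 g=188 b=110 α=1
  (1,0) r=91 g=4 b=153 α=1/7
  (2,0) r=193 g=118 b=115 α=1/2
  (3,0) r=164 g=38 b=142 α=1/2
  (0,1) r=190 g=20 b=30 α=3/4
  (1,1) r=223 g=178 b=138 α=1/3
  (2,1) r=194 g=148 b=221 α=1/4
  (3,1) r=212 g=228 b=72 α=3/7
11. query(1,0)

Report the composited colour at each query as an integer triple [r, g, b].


(0,0) stack=L1,L2; from [0,0,0]:
+L1 (α=0) → [0, 0, 0]
+L2 (α=1/8) → [25/4, 3/2, 183/8]
→ [6, 2, 23]

query (1,1) [L1,L2] — begin 0,0,0
+L1 (α=3/7) → [423/7, 9/7, 261/7]
+L2 (α=3/8) → [1383/28, 657/14, 1335/28]
→ [49, 47, 48]

query (0,1) [L1,L2,L3] — begin 0,0,0
after L1 α=5/7: [165/7, 230/7, 1255/7]
after L2 α=1/2: [1005/14, 255/7, 652/7]
after L3 α=1/2: [2321/28, 773/14, 771/14]
= [83, 55, 55]

(0,1) stack=L1,L2; from [0,0,0]:
L1 α=5/7: [165/7, 230/7, 1255/7]
L2 α=1/2: [1005/14, 255/7, 652/7]
= [72, 36, 93]

query (1,0) [L1,L2,L4,L5] — begin 0,0,0
L1 α=3/5: [621/5, 738/5, 213/5]
L2 α=1/8: [2371/20, 2933/20, 2731/40]
L4 α=5/7: [1903/10, 1169/10, 933/20]
L5 α=1/7: [6164/35, 3527/35, 4329/70]
= [176, 101, 62]


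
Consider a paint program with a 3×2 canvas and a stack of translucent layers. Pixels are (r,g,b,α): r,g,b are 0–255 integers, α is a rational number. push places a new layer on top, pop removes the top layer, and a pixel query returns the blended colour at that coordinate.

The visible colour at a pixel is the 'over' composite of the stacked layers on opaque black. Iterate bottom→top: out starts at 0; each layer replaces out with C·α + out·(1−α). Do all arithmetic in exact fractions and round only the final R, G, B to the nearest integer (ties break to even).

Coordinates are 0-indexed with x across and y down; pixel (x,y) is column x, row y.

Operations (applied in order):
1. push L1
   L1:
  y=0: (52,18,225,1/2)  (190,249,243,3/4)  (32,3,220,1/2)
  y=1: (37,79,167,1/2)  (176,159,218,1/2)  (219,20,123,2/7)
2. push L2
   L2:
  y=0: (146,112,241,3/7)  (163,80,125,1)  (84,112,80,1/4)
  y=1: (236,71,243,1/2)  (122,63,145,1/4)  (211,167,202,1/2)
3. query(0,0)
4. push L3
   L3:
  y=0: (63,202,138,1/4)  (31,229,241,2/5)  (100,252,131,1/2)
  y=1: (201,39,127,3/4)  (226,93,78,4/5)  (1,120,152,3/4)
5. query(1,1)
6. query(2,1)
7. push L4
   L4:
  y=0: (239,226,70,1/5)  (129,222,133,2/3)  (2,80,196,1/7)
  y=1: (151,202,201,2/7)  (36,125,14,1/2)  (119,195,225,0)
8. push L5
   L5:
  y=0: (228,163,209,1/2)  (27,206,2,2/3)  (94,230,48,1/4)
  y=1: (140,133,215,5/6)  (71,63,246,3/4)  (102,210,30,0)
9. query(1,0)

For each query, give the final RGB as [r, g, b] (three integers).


at x=0,y=0 over L1,L2:
after L1 α=1/2: [26, 9, 225/2]
after L2 α=3/7: [542/7, 372/7, 1173/7]
→ [77, 53, 168]

query (1,1) [L1,L2,L3] — begin 0,0,0
L1 α=1/2: [88, 159/2, 109]
L2 α=1/4: [193/2, 603/8, 118]
L3 α=4/5: [2001/10, 3579/40, 86]
rounded: [200, 89, 86]

query (2,1) [L1,L2,L3] — begin 0,0,0
after L1 α=2/7: [438/7, 40/7, 246/7]
after L2 α=1/2: [1915/14, 1209/14, 830/7]
after L3 α=3/4: [1957/56, 6249/56, 2011/14]
→ [35, 112, 144]

at x=1,y=0 over L1,L2,L3,L4,L5:
after L1 α=3/4: [285/2, 747/4, 729/4]
after L2 α=1: [163, 80, 125]
after L3 α=2/5: [551/5, 698/5, 857/5]
after L4 α=2/3: [1841/15, 2918/15, 729/5]
after L5 α=2/3: [2651/45, 9098/45, 749/15]
rounded: [59, 202, 50]


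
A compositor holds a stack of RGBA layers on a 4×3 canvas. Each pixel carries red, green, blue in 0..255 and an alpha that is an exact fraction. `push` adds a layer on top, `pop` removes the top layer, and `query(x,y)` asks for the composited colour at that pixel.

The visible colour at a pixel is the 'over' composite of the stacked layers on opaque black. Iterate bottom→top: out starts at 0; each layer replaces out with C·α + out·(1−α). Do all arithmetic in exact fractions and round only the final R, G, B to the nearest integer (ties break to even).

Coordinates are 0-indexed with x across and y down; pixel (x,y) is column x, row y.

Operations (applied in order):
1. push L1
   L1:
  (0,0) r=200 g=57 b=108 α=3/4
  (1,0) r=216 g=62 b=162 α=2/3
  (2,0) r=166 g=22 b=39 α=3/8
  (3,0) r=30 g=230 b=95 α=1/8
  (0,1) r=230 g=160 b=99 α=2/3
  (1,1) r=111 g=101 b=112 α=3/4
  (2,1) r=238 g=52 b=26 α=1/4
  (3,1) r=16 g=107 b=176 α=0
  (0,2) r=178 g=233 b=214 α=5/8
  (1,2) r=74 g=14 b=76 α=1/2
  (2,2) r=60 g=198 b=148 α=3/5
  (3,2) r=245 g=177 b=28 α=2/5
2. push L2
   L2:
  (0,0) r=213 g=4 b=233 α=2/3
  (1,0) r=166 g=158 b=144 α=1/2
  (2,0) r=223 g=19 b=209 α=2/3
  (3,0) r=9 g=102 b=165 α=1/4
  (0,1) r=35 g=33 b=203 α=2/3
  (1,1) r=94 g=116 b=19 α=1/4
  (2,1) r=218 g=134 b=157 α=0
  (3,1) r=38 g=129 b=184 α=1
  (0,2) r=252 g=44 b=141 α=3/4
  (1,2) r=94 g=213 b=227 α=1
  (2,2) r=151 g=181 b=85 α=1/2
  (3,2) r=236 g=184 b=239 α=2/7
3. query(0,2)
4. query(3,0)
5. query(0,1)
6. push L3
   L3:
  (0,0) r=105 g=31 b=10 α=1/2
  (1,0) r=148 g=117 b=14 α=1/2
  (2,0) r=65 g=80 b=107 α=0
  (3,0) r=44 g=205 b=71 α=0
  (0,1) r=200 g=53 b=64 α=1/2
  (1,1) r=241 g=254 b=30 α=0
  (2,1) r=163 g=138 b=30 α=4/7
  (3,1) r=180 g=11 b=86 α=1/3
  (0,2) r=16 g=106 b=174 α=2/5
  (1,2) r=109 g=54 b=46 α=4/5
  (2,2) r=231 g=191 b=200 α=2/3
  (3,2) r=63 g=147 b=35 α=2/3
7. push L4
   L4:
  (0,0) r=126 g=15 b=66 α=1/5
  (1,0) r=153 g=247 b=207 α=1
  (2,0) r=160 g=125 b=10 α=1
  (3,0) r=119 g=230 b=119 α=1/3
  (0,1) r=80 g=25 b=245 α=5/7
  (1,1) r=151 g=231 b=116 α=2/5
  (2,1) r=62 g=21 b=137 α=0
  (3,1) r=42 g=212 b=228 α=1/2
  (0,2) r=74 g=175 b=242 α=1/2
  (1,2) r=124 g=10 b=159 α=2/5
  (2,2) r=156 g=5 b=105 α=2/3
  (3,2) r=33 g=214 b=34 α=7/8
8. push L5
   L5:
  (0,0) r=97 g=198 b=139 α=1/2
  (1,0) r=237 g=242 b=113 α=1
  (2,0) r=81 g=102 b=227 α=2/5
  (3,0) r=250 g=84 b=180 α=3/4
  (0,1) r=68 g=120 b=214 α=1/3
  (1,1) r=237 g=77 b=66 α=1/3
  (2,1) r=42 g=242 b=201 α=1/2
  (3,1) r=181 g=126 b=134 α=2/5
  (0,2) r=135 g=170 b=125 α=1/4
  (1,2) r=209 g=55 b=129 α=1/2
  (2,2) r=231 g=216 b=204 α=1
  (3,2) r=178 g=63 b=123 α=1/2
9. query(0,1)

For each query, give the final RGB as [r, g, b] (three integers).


query (0,2) [L1,L2] — begin 0,0,0
L1 α=5/8: [445/4, 1165/8, 535/4]
L2 α=3/4: [3469/16, 2221/32, 2227/16]
rounded: [217, 69, 139]

at x=3,y=0 over L1,L2:
L1 α=1/8: [15/4, 115/4, 95/8]
L2 α=1/4: [81/16, 753/16, 1605/32]
= [5, 47, 50]

(0,1) stack=L1,L2; from [0,0,0]:
L1 α=2/3: [460/3, 320/3, 66]
L2 α=2/3: [670/9, 518/9, 472/3]
= [74, 58, 157]

(0,1) stack=L1,L2,L3,L4,L5; from [0,0,0]:
+L1 (α=2/3) → [460/3, 320/3, 66]
+L2 (α=2/3) → [670/9, 518/9, 472/3]
+L3 (α=1/2) → [1235/9, 995/18, 332/3]
+L4 (α=5/7) → [6070/63, 2120/63, 4339/21]
+L5 (α=1/3) → [16424/189, 11800/189, 13172/63]
rounded: [87, 62, 209]


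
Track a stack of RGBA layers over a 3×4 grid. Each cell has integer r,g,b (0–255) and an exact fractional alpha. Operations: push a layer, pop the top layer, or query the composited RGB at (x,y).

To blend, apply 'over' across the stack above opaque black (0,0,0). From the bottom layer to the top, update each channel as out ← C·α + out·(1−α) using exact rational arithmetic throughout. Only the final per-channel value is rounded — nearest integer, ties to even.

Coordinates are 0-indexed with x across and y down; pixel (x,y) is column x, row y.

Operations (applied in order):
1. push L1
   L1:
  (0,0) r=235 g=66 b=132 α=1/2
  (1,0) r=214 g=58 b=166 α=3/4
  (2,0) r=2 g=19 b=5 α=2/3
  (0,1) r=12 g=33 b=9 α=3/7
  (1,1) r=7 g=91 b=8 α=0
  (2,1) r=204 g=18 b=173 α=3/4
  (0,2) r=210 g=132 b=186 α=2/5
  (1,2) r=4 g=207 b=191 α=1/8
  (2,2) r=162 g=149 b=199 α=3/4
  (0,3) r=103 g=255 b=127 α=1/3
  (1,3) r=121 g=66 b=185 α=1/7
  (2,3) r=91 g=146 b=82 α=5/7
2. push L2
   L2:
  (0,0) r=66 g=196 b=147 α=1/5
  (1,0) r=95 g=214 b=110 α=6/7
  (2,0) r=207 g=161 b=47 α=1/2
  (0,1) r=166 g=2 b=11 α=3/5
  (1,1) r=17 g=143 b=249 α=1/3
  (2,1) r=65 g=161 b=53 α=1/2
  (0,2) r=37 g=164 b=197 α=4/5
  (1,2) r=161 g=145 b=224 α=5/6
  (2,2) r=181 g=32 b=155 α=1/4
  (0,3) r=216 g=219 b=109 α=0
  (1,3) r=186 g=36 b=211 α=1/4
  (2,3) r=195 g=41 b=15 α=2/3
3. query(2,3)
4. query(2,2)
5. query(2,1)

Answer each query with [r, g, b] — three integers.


at x=2,y=3 over L1,L2:
L1 α=5/7: [65, 730/7, 410/7]
L2 α=2/3: [455/3, 1304/21, 620/21]
→ [152, 62, 30]

(2,2) stack=L1,L2; from [0,0,0]:
L1 α=3/4: [243/2, 447/4, 597/4]
L2 α=1/4: [1091/8, 1469/16, 2411/16]
→ [136, 92, 151]

at x=2,y=1 over L1,L2:
L1 α=3/4: [153, 27/2, 519/4]
L2 α=1/2: [109, 349/4, 731/8]
rounded: [109, 87, 91]


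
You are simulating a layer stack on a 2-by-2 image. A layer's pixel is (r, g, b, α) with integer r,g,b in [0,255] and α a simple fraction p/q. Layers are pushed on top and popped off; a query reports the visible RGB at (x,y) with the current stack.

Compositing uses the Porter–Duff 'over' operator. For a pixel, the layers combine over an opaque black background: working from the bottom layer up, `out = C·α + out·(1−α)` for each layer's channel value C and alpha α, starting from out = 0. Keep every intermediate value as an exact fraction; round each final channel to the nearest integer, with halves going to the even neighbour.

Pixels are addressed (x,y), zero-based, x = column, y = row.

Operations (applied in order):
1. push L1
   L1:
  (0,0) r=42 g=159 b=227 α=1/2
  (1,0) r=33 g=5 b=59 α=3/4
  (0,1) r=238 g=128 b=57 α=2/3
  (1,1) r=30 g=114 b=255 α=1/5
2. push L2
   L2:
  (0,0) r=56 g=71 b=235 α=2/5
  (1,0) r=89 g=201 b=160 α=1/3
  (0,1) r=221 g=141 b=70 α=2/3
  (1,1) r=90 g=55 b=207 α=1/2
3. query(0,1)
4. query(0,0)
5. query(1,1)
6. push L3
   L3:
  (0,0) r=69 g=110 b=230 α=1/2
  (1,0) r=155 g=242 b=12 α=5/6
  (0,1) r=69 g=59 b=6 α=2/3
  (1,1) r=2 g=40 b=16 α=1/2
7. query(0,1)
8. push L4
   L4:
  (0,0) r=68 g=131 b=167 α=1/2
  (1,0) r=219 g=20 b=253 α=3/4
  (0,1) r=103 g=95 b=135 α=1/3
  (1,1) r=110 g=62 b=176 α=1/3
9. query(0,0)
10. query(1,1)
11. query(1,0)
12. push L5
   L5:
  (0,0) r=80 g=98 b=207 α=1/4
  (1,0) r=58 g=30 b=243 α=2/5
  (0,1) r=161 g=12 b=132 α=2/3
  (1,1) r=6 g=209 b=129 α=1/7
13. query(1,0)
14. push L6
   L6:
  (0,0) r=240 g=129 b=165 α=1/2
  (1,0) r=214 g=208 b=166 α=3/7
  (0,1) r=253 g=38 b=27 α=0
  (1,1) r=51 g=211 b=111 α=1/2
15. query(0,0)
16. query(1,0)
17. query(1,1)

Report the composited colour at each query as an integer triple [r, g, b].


at x=0,y=1 over L1,L2:
after L1 α=2/3: [476/3, 256/3, 38]
after L2 α=2/3: [1802/9, 1102/9, 178/3]
→ [200, 122, 59]

query (0,0) [L1,L2] — begin 0,0,0
+L1 (α=1/2) → [21, 159/2, 227/2]
+L2 (α=2/5) → [35, 761/10, 1621/10]
→ [35, 76, 162]

query (1,1) [L1,L2] — begin 0,0,0
L1 α=1/5: [6, 114/5, 51]
L2 α=1/2: [48, 389/10, 129]
→ [48, 39, 129]

query (0,1) [L1,L2,L3] — begin 0,0,0
+L1 (α=2/3) → [476/3, 256/3, 38]
+L2 (α=2/3) → [1802/9, 1102/9, 178/3]
+L3 (α=2/3) → [3044/27, 2164/27, 214/9]
→ [113, 80, 24]

at x=0,y=0 over L1,L2,L3,L4:
L1 α=1/2: [21, 159/2, 227/2]
L2 α=2/5: [35, 761/10, 1621/10]
L3 α=1/2: [52, 1861/20, 3921/20]
L4 α=1/2: [60, 4481/40, 7261/40]
= [60, 112, 182]

(1,1) stack=L1,L2,L3,L4; from [0,0,0]:
L1 α=1/5: [6, 114/5, 51]
L2 α=1/2: [48, 389/10, 129]
L3 α=1/2: [25, 789/20, 145/2]
L4 α=1/3: [160/3, 1409/30, 107]
rounded: [53, 47, 107]

at x=1,y=0 over L1,L2,L3,L4:
+L1 (α=3/4) → [99/4, 15/4, 177/4]
+L2 (α=1/3) → [277/6, 139/2, 497/6]
+L3 (α=5/6) → [4927/36, 853/4, 857/36]
+L4 (α=3/4) → [28579/144, 1093/16, 28181/144]
→ [198, 68, 196]

query (1,0) [L1,L2,L3,L4,L5] — begin 0,0,0
+L1 (α=3/4) → [99/4, 15/4, 177/4]
+L2 (α=1/3) → [277/6, 139/2, 497/6]
+L3 (α=5/6) → [4927/36, 853/4, 857/36]
+L4 (α=3/4) → [28579/144, 1093/16, 28181/144]
+L5 (α=2/5) → [34147/240, 4239/80, 51509/240]
→ [142, 53, 215]

(0,0) stack=L1,L2,L3,L4,L5,L6; from [0,0,0]:
L1 α=1/2: [21, 159/2, 227/2]
L2 α=2/5: [35, 761/10, 1621/10]
L3 α=1/2: [52, 1861/20, 3921/20]
L4 α=1/2: [60, 4481/40, 7261/40]
L5 α=1/4: [65, 17363/160, 30063/160]
L6 α=1/2: [305/2, 38003/320, 56463/320]
= [152, 119, 176]

at x=1,y=0 over L1,L2,L3,L4,L5,L6:
after L1 α=3/4: [99/4, 15/4, 177/4]
after L2 α=1/3: [277/6, 139/2, 497/6]
after L3 α=5/6: [4927/36, 853/4, 857/36]
after L4 α=3/4: [28579/144, 1093/16, 28181/144]
after L5 α=2/5: [34147/240, 4239/80, 51509/240]
after L6 α=3/7: [10381/60, 16719/140, 11627/60]
rounded: [173, 119, 194]

query (1,1) [L1,L2,L3,L4,L5,L6] — begin 0,0,0
L1 α=1/5: [6, 114/5, 51]
L2 α=1/2: [48, 389/10, 129]
L3 α=1/2: [25, 789/20, 145/2]
L4 α=1/3: [160/3, 1409/30, 107]
L5 α=1/7: [326/7, 2454/35, 771/7]
L6 α=1/2: [683/14, 9839/70, 774/7]
rounded: [49, 141, 111]


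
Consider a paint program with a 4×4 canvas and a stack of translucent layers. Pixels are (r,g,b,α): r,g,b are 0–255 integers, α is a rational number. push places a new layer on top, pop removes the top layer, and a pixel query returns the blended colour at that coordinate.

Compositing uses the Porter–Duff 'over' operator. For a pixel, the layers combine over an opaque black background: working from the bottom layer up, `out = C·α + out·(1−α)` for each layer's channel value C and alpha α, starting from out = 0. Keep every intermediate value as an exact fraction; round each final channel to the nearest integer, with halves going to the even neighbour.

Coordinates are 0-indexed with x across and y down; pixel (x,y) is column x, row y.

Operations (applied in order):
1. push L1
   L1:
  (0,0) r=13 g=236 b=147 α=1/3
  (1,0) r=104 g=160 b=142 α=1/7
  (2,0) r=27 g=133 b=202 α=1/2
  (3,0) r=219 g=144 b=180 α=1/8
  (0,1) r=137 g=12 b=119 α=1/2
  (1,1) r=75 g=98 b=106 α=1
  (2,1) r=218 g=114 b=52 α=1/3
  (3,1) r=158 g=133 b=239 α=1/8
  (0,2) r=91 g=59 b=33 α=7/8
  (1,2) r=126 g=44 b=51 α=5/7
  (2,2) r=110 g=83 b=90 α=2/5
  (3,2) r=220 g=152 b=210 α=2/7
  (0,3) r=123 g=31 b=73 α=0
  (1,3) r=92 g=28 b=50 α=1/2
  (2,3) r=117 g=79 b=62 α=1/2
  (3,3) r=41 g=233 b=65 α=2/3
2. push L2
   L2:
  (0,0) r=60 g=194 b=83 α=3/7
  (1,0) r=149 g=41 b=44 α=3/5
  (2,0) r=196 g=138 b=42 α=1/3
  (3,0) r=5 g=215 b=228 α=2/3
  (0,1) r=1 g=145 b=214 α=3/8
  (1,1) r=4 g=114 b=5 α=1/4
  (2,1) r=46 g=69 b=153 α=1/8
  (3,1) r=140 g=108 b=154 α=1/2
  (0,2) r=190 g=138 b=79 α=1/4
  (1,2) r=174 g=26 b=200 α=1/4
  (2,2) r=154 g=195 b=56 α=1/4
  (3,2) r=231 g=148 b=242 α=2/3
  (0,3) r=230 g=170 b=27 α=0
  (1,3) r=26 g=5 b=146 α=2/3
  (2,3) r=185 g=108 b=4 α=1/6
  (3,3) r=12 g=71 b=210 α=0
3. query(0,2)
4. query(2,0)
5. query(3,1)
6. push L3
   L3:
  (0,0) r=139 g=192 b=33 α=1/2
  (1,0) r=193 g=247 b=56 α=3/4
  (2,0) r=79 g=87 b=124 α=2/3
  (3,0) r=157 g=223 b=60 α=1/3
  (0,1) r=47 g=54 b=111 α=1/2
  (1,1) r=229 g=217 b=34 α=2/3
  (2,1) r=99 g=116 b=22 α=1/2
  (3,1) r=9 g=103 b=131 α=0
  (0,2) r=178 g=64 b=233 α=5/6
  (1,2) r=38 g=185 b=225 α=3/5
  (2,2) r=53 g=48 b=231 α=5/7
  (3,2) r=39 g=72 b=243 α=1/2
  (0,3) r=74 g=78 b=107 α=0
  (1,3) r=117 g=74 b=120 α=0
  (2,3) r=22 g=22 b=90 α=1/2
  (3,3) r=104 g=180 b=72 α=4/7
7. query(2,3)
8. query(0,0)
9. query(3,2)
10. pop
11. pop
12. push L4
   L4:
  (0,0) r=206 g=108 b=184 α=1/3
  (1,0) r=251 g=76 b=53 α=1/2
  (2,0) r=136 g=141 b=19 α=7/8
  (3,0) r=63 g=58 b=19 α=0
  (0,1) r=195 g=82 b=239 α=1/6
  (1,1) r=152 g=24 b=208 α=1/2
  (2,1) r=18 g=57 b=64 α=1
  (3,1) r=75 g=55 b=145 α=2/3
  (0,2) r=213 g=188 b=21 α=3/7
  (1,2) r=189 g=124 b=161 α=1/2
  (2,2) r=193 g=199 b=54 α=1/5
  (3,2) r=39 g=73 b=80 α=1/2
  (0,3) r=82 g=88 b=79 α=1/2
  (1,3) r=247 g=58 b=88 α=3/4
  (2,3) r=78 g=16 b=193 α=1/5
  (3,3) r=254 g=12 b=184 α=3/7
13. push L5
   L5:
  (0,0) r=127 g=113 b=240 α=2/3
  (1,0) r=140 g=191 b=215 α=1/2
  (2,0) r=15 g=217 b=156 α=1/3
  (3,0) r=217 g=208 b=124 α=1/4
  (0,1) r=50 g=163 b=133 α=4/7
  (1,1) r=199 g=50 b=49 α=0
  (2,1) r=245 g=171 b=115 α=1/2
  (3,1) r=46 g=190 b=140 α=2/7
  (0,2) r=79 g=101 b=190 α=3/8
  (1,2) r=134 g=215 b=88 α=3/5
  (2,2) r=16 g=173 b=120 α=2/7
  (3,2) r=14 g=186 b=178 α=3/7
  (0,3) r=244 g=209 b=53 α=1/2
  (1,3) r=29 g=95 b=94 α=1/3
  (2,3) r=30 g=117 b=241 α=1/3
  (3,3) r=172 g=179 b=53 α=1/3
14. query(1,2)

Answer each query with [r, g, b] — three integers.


query (0,2) [L1,L2] — begin 0,0,0
L1 α=7/8: [637/8, 413/8, 231/8]
L2 α=1/4: [3431/32, 2343/32, 1325/32]
= [107, 73, 41]

(2,0) stack=L1,L2; from [0,0,0]:
after L1 α=1/2: [27/2, 133/2, 101]
after L2 α=1/3: [223/3, 271/3, 244/3]
= [74, 90, 81]

(3,1) stack=L1,L2; from [0,0,0]:
+L1 (α=1/8) → [79/4, 133/8, 239/8]
+L2 (α=1/2) → [639/8, 997/16, 1471/16]
rounded: [80, 62, 92]

at x=2,y=3 over L1,L2,L3:
L1 α=1/2: [117/2, 79/2, 31]
L2 α=1/6: [955/12, 611/12, 53/2]
L3 α=1/2: [1219/24, 875/24, 233/4]
→ [51, 36, 58]

(0,0) stack=L1,L2,L3; from [0,0,0]:
after L1 α=1/3: [13/3, 236/3, 49]
after L2 α=3/7: [592/21, 2690/21, 445/7]
after L3 α=1/2: [3511/42, 3361/21, 338/7]
→ [84, 160, 48]

at x=3,y=2 over L1,L2,L3:
after L1 α=2/7: [440/7, 304/7, 60]
after L2 α=2/3: [3674/21, 792/7, 544/3]
after L3 α=1/2: [4493/42, 648/7, 1273/6]
rounded: [107, 93, 212]

query (1,2) [L1,L4,L5] — begin 0,0,0
+L1 (α=5/7) → [90, 220/7, 255/7]
+L4 (α=1/2) → [279/2, 544/7, 691/7]
+L5 (α=3/5) → [681/5, 5603/35, 646/7]
→ [136, 160, 92]


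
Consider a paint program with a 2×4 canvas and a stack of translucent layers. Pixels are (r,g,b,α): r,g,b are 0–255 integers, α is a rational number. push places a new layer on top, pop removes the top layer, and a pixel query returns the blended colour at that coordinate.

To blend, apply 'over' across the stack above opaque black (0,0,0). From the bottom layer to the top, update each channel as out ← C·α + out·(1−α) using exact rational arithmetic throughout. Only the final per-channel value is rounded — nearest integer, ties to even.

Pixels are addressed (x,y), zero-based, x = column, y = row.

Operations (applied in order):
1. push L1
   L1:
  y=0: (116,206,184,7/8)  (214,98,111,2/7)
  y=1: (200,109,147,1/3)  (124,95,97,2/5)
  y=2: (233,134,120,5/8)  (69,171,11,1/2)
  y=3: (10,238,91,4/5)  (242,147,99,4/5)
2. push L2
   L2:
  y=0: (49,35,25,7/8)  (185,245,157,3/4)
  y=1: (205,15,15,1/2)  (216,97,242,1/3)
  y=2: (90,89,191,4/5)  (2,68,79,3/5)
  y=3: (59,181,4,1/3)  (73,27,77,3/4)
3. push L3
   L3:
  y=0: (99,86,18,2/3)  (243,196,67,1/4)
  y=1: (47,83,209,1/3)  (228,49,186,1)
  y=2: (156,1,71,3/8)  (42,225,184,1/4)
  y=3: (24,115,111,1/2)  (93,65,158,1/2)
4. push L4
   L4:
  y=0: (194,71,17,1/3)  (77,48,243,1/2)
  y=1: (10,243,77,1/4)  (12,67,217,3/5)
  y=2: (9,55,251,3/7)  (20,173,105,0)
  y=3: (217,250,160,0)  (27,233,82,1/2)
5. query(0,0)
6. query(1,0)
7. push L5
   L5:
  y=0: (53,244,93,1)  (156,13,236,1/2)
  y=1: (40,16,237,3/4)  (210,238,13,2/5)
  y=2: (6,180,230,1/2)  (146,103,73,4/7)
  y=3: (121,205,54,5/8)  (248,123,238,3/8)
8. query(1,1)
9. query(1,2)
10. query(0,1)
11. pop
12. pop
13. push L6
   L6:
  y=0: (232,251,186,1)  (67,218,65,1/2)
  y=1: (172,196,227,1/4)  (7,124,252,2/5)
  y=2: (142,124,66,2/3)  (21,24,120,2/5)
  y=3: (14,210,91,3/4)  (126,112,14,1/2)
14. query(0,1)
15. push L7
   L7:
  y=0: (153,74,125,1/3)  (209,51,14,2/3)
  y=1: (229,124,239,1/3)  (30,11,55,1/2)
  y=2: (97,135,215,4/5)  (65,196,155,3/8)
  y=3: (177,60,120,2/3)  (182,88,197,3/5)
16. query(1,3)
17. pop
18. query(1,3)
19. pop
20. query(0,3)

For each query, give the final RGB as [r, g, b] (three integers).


query (0,0) [L1,L2,L3,L4] — begin 0,0,0
after L1 α=7/8: [203/2, 721/4, 161]
after L2 α=7/8: [889/16, 1701/32, 42]
after L3 α=2/3: [4057/48, 7205/96, 26]
after L4 α=1/3: [8713/72, 10613/144, 23]
→ [121, 74, 23]

at x=1,y=0 over L1,L2,L3,L4:
after L1 α=2/7: [428/7, 28, 222/7]
after L2 α=3/4: [4313/28, 763/4, 3519/28]
after L3 α=1/4: [19743/112, 3073/16, 12433/112]
after L4 α=1/2: [28367/224, 3841/32, 39649/224]
= [127, 120, 177]

at x=1,y=1 over L1,L2,L3,L4,L5:
+L1 (α=2/5) → [248/5, 38, 194/5]
+L2 (α=1/3) → [1576/15, 173/3, 1598/15]
+L3 (α=1) → [228, 49, 186]
+L4 (α=3/5) → [492/5, 299/5, 1023/5]
+L5 (α=2/5) → [3576/25, 3277/25, 3199/25]
rounded: [143, 131, 128]

(1,2) stack=L1,L2,L3,L4,L5; from [0,0,0]:
L1 α=1/2: [69/2, 171/2, 11/2]
L2 α=3/5: [15, 75, 248/5]
L3 α=1/4: [87/4, 225/2, 416/5]
L4 α=0: [87/4, 225/2, 416/5]
L5 α=4/7: [371/4, 1499/14, 2708/35]
rounded: [93, 107, 77]

query (0,1) [L1,L2,L3,L4,L5] — begin 0,0,0
+L1 (α=1/3) → [200/3, 109/3, 49]
+L2 (α=1/2) → [815/6, 77/3, 32]
+L3 (α=1/3) → [956/9, 403/9, 91]
+L4 (α=1/4) → [493/6, 283/3, 175/2]
+L5 (α=3/4) → [1213/24, 427/12, 1597/8]
= [51, 36, 200]

at x=0,y=1 over L1,L2,L3,L6:
L1 α=1/3: [200/3, 109/3, 49]
L2 α=1/2: [815/6, 77/3, 32]
L3 α=1/3: [956/9, 403/9, 91]
L6 α=1/4: [368/3, 991/12, 125]
= [123, 83, 125]

at x=1,y=3 over L1,L2,L3,L6,L7:
after L1 α=4/5: [968/5, 588/5, 396/5]
after L2 α=3/4: [2063/20, 993/20, 1551/20]
after L3 α=1/2: [3923/40, 2293/40, 4711/40]
after L6 α=1/2: [8963/80, 6773/80, 5271/80]
after L7 α=3/5: [30803/200, 17333/200, 28911/200]
rounded: [154, 87, 145]

at x=1,y=3 over L1,L2,L3,L6:
+L1 (α=4/5) → [968/5, 588/5, 396/5]
+L2 (α=3/4) → [2063/20, 993/20, 1551/20]
+L3 (α=1/2) → [3923/40, 2293/40, 4711/40]
+L6 (α=1/2) → [8963/80, 6773/80, 5271/80]
rounded: [112, 85, 66]

at x=0,y=3 over L1,L2,L3:
+L1 (α=4/5) → [8, 952/5, 364/5]
+L2 (α=1/3) → [25, 2809/15, 748/15]
+L3 (α=1/2) → [49/2, 2267/15, 2413/30]
rounded: [24, 151, 80]


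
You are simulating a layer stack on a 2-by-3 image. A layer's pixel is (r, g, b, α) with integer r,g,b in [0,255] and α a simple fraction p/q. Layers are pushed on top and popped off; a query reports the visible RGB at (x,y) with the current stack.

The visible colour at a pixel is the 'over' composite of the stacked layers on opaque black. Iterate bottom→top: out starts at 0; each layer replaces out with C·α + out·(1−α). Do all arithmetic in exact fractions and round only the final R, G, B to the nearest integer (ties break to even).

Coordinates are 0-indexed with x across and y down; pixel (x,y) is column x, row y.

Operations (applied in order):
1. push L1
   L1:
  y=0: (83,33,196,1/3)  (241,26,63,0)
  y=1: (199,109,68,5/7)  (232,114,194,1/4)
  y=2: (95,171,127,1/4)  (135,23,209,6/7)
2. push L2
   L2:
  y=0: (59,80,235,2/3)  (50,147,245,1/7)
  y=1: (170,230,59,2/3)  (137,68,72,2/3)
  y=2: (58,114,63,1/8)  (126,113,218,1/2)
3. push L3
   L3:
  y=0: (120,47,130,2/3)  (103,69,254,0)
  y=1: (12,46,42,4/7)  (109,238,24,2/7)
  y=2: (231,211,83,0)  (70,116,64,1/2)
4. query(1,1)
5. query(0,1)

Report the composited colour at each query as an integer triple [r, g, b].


(1,1) stack=L1,L2,L3; from [0,0,0]:
+L1 (α=1/4) → [58, 57/2, 97/2]
+L2 (α=2/3) → [332/3, 329/6, 385/6]
+L3 (α=2/7) → [2314/21, 643/6, 2213/42]
→ [110, 107, 53]

query (0,1) [L1,L2,L3] — begin 0,0,0
after L1 α=5/7: [995/7, 545/7, 340/7]
after L2 α=2/3: [1125/7, 1255/7, 1166/21]
after L3 α=4/7: [3711/49, 5053/49, 2342/49]
= [76, 103, 48]


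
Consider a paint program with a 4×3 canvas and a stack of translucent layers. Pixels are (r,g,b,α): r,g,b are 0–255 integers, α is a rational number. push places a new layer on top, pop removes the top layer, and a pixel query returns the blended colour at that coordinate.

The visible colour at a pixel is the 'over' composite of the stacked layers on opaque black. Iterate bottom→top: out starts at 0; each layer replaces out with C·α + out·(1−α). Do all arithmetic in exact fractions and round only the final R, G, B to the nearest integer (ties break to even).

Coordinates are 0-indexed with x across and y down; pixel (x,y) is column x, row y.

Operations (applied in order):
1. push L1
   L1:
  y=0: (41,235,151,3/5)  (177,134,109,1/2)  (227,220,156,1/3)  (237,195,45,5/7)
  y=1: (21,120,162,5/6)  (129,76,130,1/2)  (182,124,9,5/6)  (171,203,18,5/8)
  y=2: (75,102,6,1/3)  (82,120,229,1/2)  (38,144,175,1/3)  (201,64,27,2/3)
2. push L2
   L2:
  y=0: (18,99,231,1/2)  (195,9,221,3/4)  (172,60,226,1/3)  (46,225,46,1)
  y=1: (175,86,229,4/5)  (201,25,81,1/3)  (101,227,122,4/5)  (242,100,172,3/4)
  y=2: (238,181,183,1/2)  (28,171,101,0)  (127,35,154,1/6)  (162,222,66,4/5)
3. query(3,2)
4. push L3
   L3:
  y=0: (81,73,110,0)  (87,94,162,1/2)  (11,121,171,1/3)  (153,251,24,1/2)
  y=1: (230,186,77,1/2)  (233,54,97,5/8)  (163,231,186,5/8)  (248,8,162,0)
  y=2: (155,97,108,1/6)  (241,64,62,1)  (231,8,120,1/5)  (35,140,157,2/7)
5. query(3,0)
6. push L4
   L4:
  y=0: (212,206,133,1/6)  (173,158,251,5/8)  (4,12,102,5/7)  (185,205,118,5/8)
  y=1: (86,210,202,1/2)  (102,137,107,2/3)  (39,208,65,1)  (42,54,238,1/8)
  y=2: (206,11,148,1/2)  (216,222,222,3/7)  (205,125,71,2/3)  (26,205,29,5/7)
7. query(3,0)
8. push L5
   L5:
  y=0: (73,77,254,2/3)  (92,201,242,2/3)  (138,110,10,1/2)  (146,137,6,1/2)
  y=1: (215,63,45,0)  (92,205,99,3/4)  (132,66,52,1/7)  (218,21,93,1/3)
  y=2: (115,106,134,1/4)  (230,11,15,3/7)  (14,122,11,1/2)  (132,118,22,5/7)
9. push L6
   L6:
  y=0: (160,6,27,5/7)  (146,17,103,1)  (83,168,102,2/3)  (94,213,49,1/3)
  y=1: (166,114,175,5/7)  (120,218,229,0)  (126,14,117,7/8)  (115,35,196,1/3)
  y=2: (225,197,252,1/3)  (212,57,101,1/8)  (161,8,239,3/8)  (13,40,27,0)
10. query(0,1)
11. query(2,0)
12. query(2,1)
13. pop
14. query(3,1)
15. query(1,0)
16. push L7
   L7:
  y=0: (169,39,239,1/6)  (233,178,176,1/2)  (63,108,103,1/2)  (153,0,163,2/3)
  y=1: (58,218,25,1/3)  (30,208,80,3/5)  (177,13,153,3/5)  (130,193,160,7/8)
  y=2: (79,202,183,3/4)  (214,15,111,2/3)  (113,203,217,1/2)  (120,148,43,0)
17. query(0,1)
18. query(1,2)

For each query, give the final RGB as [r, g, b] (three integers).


query (3,2) [L1,L2] — begin 0,0,0
L1 α=2/3: [134, 128/3, 18]
L2 α=4/5: [782/5, 2792/15, 282/5]
= [156, 186, 56]

query (3,0) [L1,L2,L3] — begin 0,0,0
after L1 α=5/7: [1185/7, 975/7, 225/7]
after L2 α=1: [46, 225, 46]
after L3 α=1/2: [199/2, 238, 35]
= [100, 238, 35]

query (3,0) [L1,L2,L3,L4] — begin 0,0,0
+L1 (α=5/7) → [1185/7, 975/7, 225/7]
+L2 (α=1) → [46, 225, 46]
+L3 (α=1/2) → [199/2, 238, 35]
+L4 (α=5/8) → [2447/16, 1739/8, 695/8]
rounded: [153, 217, 87]

(0,1) stack=L1,L2,L3,L4,L5,L6; from [0,0,0]:
after L1 α=5/6: [35/2, 100, 135]
after L2 α=4/5: [287/2, 444/5, 1051/5]
after L3 α=1/2: [747/4, 687/5, 718/5]
after L4 α=1/2: [1091/8, 1737/10, 864/5]
after L5 α=0: [1091/8, 1737/10, 864/5]
after L6 α=5/7: [4411/28, 4587/35, 6103/35]
rounded: [158, 131, 174]

at x=2,y=0 over L1,L2,L3,L4,L5,L6:
+L1 (α=1/3) → [227/3, 220/3, 52]
+L2 (α=1/3) → [970/9, 620/9, 110]
+L3 (α=1/3) → [2039/27, 2329/27, 391/3]
+L4 (α=5/7) → [4618/189, 6278/189, 2312/21]
+L5 (α=1/2) → [15350/189, 13534/189, 1261/21]
+L6 (α=2/3) → [46724/567, 77038/567, 5545/63]
= [82, 136, 88]

(2,1) stack=L1,L2,L3,L4,L5,L6; from [0,0,0]:
after L1 α=5/6: [455/3, 310/3, 15/2]
after L2 α=4/5: [1667/15, 3034/15, 991/10]
after L3 α=5/8: [2871/20, 8809/40, 12273/80]
after L4 α=1: [39, 208, 65]
after L5 α=1/7: [366/7, 1314/7, 442/7]
after L6 α=7/8: [1635/14, 250/7, 6175/56]
= [117, 36, 110]

at x=3,y=1 over L1,L2,L3,L4,L5:
L1 α=5/8: [855/8, 1015/8, 45/4]
L2 α=3/4: [6663/32, 3415/32, 2109/16]
L3 α=0: [6663/32, 3415/32, 2109/16]
L4 α=1/8: [47985/256, 25633/256, 18571/128]
L5 α=1/3: [75889/384, 28321/384, 24523/192]
→ [198, 74, 128]

(1,0) stack=L1,L2,L3,L4,L5; from [0,0,0]:
after L1 α=1/2: [177/2, 67, 109/2]
after L2 α=3/4: [1347/8, 47/2, 1435/8]
after L3 α=1/2: [2043/16, 235/4, 2731/16]
after L4 α=5/8: [19969/128, 3865/32, 28273/128]
after L5 α=2/3: [14507/128, 16729/96, 30075/128]
→ [113, 174, 235]

at x=0,y=1 over L1,L2,L3,L4,L5,L7:
after L1 α=5/6: [35/2, 100, 135]
after L2 α=4/5: [287/2, 444/5, 1051/5]
after L3 α=1/2: [747/4, 687/5, 718/5]
after L4 α=1/2: [1091/8, 1737/10, 864/5]
after L5 α=0: [1091/8, 1737/10, 864/5]
after L7 α=1/3: [441/4, 2827/15, 1853/15]
rounded: [110, 188, 124]

at x=1,y=2 over L1,L2,L3,L4,L5,L7:
+L1 (α=1/2) → [41, 60, 229/2]
+L2 (α=0) → [41, 60, 229/2]
+L3 (α=1) → [241, 64, 62]
+L4 (α=3/7) → [1612/7, 922/7, 914/7]
+L5 (α=3/7) → [11278/49, 3919/49, 3971/49]
+L7 (α=2/3) → [10750/49, 5389/147, 14849/147]
= [219, 37, 101]


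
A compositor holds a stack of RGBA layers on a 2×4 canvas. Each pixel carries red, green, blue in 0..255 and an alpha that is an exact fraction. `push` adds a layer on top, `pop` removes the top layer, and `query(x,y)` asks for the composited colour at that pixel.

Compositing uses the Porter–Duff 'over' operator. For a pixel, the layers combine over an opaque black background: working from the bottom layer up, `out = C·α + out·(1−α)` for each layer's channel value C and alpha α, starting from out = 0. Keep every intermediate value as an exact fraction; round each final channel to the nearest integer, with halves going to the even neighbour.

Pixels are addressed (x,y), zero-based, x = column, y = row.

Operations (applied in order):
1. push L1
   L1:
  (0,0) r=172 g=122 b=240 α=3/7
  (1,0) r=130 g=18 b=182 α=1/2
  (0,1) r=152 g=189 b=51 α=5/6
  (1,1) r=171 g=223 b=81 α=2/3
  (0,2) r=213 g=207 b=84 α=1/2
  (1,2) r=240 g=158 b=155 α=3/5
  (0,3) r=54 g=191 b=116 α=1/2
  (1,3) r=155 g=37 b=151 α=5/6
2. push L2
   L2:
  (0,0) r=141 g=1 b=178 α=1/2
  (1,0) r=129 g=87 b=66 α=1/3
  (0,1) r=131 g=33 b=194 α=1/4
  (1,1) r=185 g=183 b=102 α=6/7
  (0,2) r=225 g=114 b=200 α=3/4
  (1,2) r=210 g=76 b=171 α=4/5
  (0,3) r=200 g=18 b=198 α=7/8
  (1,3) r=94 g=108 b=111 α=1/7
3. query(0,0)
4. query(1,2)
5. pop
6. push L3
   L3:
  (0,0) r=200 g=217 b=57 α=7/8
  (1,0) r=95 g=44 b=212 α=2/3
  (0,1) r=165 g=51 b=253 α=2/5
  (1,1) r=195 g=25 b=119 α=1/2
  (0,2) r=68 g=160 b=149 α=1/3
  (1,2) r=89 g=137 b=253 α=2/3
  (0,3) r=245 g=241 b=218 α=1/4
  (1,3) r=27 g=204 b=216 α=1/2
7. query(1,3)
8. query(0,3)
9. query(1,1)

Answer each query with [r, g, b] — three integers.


at x=0,y=0 over L1,L2:
L1 α=3/7: [516/7, 366/7, 720/7]
L2 α=1/2: [1503/14, 373/14, 983/7]
= [107, 27, 140]

(1,2) stack=L1,L2; from [0,0,0]:
after L1 α=3/5: [144, 474/5, 93]
after L2 α=4/5: [984/5, 1994/25, 777/5]
= [197, 80, 155]

query (1,3) [L1,L3] — begin 0,0,0
after L1 α=5/6: [775/6, 185/6, 755/6]
after L3 α=1/2: [937/12, 1409/12, 2051/12]
→ [78, 117, 171]

query (0,3) [L1,L3] — begin 0,0,0
+L1 (α=1/2) → [27, 191/2, 58]
+L3 (α=1/4) → [163/2, 1055/8, 98]
→ [82, 132, 98]

query (1,1) [L1,L3] — begin 0,0,0
after L1 α=2/3: [114, 446/3, 54]
after L3 α=1/2: [309/2, 521/6, 173/2]
= [154, 87, 86]


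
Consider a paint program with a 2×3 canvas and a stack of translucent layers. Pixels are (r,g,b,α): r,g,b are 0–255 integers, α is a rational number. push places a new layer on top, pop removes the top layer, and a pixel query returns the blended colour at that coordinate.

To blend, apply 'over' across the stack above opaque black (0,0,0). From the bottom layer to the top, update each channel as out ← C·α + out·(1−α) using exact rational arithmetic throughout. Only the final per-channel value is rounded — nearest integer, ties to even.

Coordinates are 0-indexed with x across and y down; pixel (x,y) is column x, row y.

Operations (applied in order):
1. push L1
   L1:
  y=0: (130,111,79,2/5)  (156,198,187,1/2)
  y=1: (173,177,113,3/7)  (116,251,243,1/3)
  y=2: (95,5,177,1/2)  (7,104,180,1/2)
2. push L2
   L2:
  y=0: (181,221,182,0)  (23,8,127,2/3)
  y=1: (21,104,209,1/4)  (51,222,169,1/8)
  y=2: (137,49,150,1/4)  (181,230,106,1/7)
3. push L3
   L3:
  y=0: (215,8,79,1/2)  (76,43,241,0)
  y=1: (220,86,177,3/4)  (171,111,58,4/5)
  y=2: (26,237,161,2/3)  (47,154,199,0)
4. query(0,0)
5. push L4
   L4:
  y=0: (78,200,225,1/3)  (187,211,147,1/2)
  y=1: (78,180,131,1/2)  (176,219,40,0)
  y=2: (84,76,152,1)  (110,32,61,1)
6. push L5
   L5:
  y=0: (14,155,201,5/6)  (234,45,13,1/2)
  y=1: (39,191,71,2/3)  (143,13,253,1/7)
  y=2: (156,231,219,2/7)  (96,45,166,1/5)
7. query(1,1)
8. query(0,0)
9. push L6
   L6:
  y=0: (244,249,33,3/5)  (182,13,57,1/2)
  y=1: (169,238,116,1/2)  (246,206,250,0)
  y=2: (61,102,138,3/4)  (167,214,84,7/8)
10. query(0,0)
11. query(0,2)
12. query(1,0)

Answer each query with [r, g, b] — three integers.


(0,0) stack=L1,L2,L3; from [0,0,0]:
L1 α=2/5: [52, 222/5, 158/5]
L2 α=0: [52, 222/5, 158/5]
L3 α=1/2: [267/2, 131/5, 553/10]
rounded: [134, 26, 55]

(1,1) stack=L1,L2,L3,L4,L5; from [0,0,0]:
+L1 (α=1/3) → [116/3, 251/3, 81]
+L2 (α=1/8) → [965/24, 2423/24, 92]
+L3 (α=4/5) → [17381/120, 13079/120, 324/5]
+L4 (α=0) → [17381/120, 13079/120, 324/5]
+L5 (α=1/7) → [20241/140, 13339/140, 3209/35]
= [145, 95, 92]

(0,0) stack=L1,L2,L3,L4,L5; from [0,0,0]:
L1 α=2/5: [52, 222/5, 158/5]
L2 α=0: [52, 222/5, 158/5]
L3 α=1/2: [267/2, 131/5, 553/10]
L4 α=1/3: [115, 1262/15, 1678/15]
L5 α=5/6: [185/6, 12887/90, 16753/90]
→ [31, 143, 186]

(0,0) stack=L1,L2,L3,L4,L5,L6; from [0,0,0]:
L1 α=2/5: [52, 222/5, 158/5]
L2 α=0: [52, 222/5, 158/5]
L3 α=1/2: [267/2, 131/5, 553/10]
L4 α=1/3: [115, 1262/15, 1678/15]
L5 α=5/6: [185/6, 12887/90, 16753/90]
L6 α=3/5: [2381/15, 46502/225, 21208/225]
= [159, 207, 94]

at x=0,y=2 over L1,L2,L3,L4,L5,L6:
+L1 (α=1/2) → [95/2, 5/2, 177/2]
+L2 (α=1/4) → [559/8, 113/8, 831/8]
+L3 (α=2/3) → [325/8, 3905/24, 3407/24]
+L4 (α=1) → [84, 76, 152]
+L5 (α=2/7) → [732/7, 842/7, 1198/7]
+L6 (α=3/4) → [2013/28, 746/7, 1024/7]
→ [72, 107, 146]

(1,0) stack=L1,L2,L3,L4,L5,L6; from [0,0,0]:
after L1 α=1/2: [78, 99, 187/2]
after L2 α=2/3: [124/3, 115/3, 695/6]
after L3 α=0: [124/3, 115/3, 695/6]
after L4 α=1/2: [685/6, 374/3, 1577/12]
after L5 α=1/2: [2089/12, 509/6, 1733/24]
after L6 α=1/2: [4273/24, 587/12, 3101/48]
→ [178, 49, 65]


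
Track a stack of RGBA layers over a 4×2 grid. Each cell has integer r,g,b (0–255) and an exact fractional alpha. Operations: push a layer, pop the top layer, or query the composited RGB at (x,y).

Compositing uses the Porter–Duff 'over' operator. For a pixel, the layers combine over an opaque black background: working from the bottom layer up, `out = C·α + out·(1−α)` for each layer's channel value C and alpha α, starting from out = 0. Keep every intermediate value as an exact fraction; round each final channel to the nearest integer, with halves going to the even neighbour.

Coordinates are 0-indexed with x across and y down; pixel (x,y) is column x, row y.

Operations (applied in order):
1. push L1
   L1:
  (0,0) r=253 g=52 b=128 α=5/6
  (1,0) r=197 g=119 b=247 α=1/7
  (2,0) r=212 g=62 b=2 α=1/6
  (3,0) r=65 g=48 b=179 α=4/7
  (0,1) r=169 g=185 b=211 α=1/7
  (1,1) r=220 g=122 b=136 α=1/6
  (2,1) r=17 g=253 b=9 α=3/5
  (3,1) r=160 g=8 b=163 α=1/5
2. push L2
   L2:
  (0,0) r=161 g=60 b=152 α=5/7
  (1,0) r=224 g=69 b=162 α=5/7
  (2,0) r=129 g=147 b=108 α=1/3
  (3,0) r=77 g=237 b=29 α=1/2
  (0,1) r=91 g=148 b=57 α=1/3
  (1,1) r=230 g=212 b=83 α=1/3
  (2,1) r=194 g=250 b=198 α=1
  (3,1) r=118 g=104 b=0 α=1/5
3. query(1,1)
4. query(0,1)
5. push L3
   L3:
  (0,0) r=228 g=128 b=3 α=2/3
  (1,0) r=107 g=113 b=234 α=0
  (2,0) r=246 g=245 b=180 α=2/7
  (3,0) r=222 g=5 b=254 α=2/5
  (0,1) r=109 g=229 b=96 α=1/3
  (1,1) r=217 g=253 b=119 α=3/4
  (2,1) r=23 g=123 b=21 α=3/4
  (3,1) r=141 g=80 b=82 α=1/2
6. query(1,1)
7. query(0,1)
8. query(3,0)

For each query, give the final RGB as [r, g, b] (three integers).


at x=1,y=1 over L1,L2:
after L1 α=1/6: [110/3, 61/3, 68/3]
after L2 α=1/3: [910/9, 758/9, 385/9]
→ [101, 84, 43]

(0,1) stack=L1,L2; from [0,0,0]:
+L1 (α=1/7) → [169/7, 185/7, 211/7]
+L2 (α=1/3) → [325/7, 1406/21, 821/21]
rounded: [46, 67, 39]

(1,1) stack=L1,L2,L3; from [0,0,0]:
after L1 α=1/6: [110/3, 61/3, 68/3]
after L2 α=1/3: [910/9, 758/9, 385/9]
after L3 α=3/4: [6769/36, 7589/36, 1799/18]
= [188, 211, 100]

at x=0,y=1 over L1,L2,L3:
+L1 (α=1/7) → [169/7, 185/7, 211/7]
+L2 (α=1/3) → [325/7, 1406/21, 821/21]
+L3 (α=1/3) → [471/7, 7621/63, 3658/63]
= [67, 121, 58]

query (3,0) [L1,L2,L3] — begin 0,0,0
after L1 α=4/7: [260/7, 192/7, 716/7]
after L2 α=1/2: [799/14, 1851/14, 919/14]
after L3 α=2/5: [8613/70, 5693/70, 9869/70]
→ [123, 81, 141]


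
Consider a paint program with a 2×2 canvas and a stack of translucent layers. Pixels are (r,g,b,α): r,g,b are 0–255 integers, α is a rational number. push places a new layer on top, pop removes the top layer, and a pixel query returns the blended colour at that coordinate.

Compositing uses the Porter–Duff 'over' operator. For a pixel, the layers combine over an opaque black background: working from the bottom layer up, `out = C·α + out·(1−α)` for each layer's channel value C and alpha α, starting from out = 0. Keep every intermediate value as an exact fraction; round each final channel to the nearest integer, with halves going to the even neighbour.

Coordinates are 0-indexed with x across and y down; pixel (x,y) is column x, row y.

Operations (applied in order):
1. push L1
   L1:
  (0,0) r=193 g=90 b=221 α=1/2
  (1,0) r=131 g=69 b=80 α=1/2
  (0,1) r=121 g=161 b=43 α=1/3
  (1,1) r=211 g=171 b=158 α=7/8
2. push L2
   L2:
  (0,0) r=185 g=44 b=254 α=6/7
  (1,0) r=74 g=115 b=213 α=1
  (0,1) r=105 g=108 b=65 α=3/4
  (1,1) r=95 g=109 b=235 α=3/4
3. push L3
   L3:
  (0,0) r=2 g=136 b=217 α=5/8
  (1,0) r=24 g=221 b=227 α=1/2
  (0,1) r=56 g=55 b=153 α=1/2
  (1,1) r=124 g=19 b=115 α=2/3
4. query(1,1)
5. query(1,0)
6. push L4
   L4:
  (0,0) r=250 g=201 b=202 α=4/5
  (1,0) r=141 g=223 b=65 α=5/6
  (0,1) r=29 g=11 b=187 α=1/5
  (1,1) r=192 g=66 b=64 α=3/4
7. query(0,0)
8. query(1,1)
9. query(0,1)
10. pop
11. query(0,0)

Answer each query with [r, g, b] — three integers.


query (1,1) [L1,L2,L3] — begin 0,0,0
L1 α=7/8: [1477/8, 1197/8, 553/4]
L2 α=3/4: [3757/32, 3813/32, 3373/16]
L3 α=2/3: [11693/96, 5029/96, 2351/16]
rounded: [122, 52, 147]

(1,0) stack=L1,L2,L3; from [0,0,0]:
after L1 α=1/2: [131/2, 69/2, 40]
after L2 α=1: [74, 115, 213]
after L3 α=1/2: [49, 168, 220]
= [49, 168, 220]

query (0,0) [L1,L2,L3,L4] — begin 0,0,0
after L1 α=1/2: [193/2, 45, 221/2]
after L2 α=6/7: [2413/14, 309/7, 467/2]
after L3 α=5/8: [7379/112, 5687/56, 3571/16]
after L4 α=4/5: [119379/560, 50711/280, 16499/80]
rounded: [213, 181, 206]

(1,1) stack=L1,L2,L3,L4; from [0,0,0]:
+L1 (α=7/8) → [1477/8, 1197/8, 553/4]
+L2 (α=3/4) → [3757/32, 3813/32, 3373/16]
+L3 (α=2/3) → [11693/96, 5029/96, 2351/16]
+L4 (α=3/4) → [66989/384, 24037/384, 5423/64]
= [174, 63, 85]

at x=0,y=1 over L1,L2,L3,L4:
L1 α=1/3: [121/3, 161/3, 43/3]
L2 α=3/4: [533/6, 1133/12, 157/3]
L3 α=1/2: [869/12, 1793/24, 308/3]
L4 α=1/5: [956/15, 1859/30, 1793/15]
= [64, 62, 120]

query (0,0) [L1,L2,L3] — begin 0,0,0
L1 α=1/2: [193/2, 45, 221/2]
L2 α=6/7: [2413/14, 309/7, 467/2]
L3 α=5/8: [7379/112, 5687/56, 3571/16]
= [66, 102, 223]


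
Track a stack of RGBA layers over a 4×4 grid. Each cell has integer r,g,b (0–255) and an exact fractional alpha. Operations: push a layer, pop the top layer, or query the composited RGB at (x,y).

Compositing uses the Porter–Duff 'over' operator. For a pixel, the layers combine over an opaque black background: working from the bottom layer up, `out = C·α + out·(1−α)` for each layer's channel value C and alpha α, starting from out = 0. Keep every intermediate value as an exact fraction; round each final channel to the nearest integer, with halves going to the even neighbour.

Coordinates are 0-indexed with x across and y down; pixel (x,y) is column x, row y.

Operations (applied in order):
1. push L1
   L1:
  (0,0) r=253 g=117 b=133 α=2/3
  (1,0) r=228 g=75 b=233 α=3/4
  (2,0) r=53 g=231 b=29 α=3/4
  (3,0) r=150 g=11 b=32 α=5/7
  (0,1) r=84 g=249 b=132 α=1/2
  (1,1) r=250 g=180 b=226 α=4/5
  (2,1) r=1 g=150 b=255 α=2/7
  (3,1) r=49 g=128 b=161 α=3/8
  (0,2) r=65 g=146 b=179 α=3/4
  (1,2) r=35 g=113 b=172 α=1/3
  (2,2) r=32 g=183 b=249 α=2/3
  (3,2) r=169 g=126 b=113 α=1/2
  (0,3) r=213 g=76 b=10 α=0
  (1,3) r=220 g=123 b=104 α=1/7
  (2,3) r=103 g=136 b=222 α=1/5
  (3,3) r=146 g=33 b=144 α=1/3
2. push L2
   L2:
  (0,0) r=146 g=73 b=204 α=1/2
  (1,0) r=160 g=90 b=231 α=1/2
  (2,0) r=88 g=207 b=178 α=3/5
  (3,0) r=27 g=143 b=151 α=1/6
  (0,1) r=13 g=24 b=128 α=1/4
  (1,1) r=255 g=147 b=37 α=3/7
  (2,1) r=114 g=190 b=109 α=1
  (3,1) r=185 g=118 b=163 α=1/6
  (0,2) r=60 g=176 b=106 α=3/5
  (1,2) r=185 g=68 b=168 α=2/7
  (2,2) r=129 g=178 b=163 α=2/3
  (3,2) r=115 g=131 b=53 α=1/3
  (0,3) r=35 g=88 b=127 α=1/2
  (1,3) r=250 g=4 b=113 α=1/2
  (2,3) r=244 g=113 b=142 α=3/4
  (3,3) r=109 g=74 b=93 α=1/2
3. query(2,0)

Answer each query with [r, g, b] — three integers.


at x=2,y=0 over L1,L2:
L1 α=3/4: [159/4, 693/4, 87/4]
L2 α=3/5: [687/10, 387/2, 231/2]
rounded: [69, 194, 116]
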